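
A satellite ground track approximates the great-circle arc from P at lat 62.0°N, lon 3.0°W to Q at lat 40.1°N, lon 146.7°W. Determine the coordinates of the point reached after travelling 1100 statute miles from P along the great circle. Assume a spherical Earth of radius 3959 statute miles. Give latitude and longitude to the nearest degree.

≈ lat 74°N, lon 32°W

From cos δ = sin φ₁ sin φ₂ + cos φ₁ cos φ₂ cos Δλ, the central angle is δ ≈ 1.288 rad (73.8°). The total great-circle distance is δ·R ≈ 1.288 × 3959 ≈ 5098 mi, so the target fraction is f = 1100/5098 ≈ 0.216.
Interpolate at f ≈ 0.216 with slerp weights a = sin((1−f)δ)/sin δ ≈ 0.882, b = sin(fδ)/sin δ ≈ 0.286.
p = a·p₁ + b·p₂ ≈ (0.231, -0.142, 0.963); φ = arcsin(p_z) ≈ 74.29°, λ = atan2(p_y, p_x) ≈ -31.53°.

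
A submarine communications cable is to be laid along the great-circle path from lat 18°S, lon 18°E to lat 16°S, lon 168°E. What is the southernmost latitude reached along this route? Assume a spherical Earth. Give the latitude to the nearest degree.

The great circle lies in the plane with unit normal n̂ = (p₁ × p₂)/|p₁ × p₂|.
Here n̂_z ≈ +0.646; the vertex latitude is φ_max = arccos|n̂_z| ≈ 49.8°.
Check via Clairaut: cos φ_max = |cos φ₁| · sin C = cos(18.0°)·sin(137.2°) ≈ 0.646, again giving ≈ 49.8°.

≈ 50°S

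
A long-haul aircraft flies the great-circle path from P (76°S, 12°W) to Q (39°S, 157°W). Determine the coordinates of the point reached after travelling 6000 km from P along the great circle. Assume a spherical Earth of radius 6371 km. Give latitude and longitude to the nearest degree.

Write both endpoints as unit vectors p₁, p₂ with components (cos φ cos λ, cos φ sin λ, sin φ).
The central angle between the endpoints is δ = arccos(p₁·p₂) ≈ 1.097 rad (62.8°). The total great-circle distance is δ·R ≈ 1.097 × 6371 ≈ 6986 km, so the target fraction is f = 6000/6986 ≈ 0.859.
Interpolate at f ≈ 0.859 with slerp weights a = sin((1−f)δ)/sin δ ≈ 0.173, b = sin(fδ)/sin δ ≈ 0.909.
p = a·p₁ + b·p₂ ≈ (-0.609, -0.285, -0.740); φ = arcsin(p_z) ≈ -47.75°, λ = atan2(p_y, p_x) ≈ -154.95°.

≈ (48°S, 155°W)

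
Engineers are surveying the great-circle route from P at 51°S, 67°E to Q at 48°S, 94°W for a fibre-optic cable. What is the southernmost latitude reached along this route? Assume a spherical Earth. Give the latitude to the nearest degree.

≈ 82°S

The great circle lies in the plane with unit normal n̂ = (p₁ × p₂)/|p₁ × p₂|.
Here n̂_z ≈ -0.139; the vertex latitude is φ_max = arccos|n̂_z| ≈ 82.0°.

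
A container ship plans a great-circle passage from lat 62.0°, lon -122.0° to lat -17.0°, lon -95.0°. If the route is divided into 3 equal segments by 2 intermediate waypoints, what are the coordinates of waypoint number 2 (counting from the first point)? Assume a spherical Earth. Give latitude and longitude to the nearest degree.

≈ lat 10°, lon -101°

Write both endpoints as unit vectors p₁, p₂ with components (cos φ cos λ, cos φ sin λ, sin φ).
The central angle between the endpoints is δ = arccos(p₁·p₂) ≈ 1.428 rad (81.8°).
Interpolate at f = 2/3 with slerp weights a = sin((1−f)δ)/sin δ ≈ 0.463, b = sin(fδ)/sin δ ≈ 0.823.
p = a·p₁ + b·p₂ ≈ (-0.184, -0.968, 0.168); φ = arcsin(p_z) ≈ 9.68°, λ = atan2(p_y, p_x) ≈ -100.75°.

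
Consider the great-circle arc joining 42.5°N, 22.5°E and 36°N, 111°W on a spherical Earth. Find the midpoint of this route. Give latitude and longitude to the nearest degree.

From cos δ = sin φ₁ sin φ₂ + cos φ₁ cos φ₂ cos Δλ, the central angle is δ ≈ 1.584 rad (90.8°).
Interpolate at f = 1/2 with slerp weights a = sin((1−f)δ)/sin δ ≈ 0.712, b = sin(fδ)/sin δ ≈ 0.712.
p = a·p₁ + b·p₂ ≈ (0.279, -0.337, 0.899); φ = arcsin(p_z) ≈ 64.08°, λ = atan2(p_y, p_x) ≈ -50.41°.

≈ 64°N, 50°W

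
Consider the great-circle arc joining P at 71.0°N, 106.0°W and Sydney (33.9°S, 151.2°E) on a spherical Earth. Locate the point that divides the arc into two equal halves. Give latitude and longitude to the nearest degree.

Write both endpoints as unit vectors p₁, p₂ with components (cos φ cos λ, cos φ sin λ, sin φ).
The central angle between the endpoints is δ = arccos(p₁·p₂) ≈ 2.198 rad (126.0°).
Interpolate at f = 1/2 with slerp weights a = sin((1−f)δ)/sin δ ≈ 1.101, b = sin(fδ)/sin δ ≈ 1.101.
p = a·p₁ + b·p₂ ≈ (-0.899, 0.096, 0.427); φ = arcsin(p_z) ≈ 25.26°, λ = atan2(p_y, p_x) ≈ 173.93°.

≈ 25°N, 174°E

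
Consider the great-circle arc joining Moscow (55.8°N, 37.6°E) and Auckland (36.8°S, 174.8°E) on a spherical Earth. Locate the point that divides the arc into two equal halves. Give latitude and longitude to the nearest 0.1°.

Write both endpoints as unit vectors p₁, p₂ with components (cos φ cos λ, cos φ sin λ, sin φ).
The central angle between the endpoints is δ = arccos(p₁·p₂) ≈ 2.542 rad (145.7°).
Interpolate at f = 1/2 with slerp weights a = sin((1−f)δ)/sin δ ≈ 1.694, b = sin(fδ)/sin δ ≈ 1.694.
p = a·p₁ + b·p₂ ≈ (-0.596, 0.704, 0.386); φ = arcsin(p_z) ≈ 22.72°, λ = atan2(p_y, p_x) ≈ 130.28°.

≈ (22.7°N, 130.3°E)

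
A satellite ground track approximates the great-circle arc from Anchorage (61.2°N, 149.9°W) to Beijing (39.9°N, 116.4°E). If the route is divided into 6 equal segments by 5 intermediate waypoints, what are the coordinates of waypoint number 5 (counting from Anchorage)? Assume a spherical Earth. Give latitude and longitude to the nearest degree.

From cos δ = sin φ₁ sin φ₂ + cos φ₁ cos φ₂ cos Δλ, the central angle is δ ≈ 1.002 rad (57.4°).
Interpolate at f = 5/6 with slerp weights a = sin((1−f)δ)/sin δ ≈ 0.197, b = sin(fδ)/sin δ ≈ 0.880.
p = a·p₁ + b·p₂ ≈ (-0.382, 0.557, 0.737); φ = arcsin(p_z) ≈ 47.50°, λ = atan2(p_y, p_x) ≈ 124.47°.

≈ 48°N, 124°E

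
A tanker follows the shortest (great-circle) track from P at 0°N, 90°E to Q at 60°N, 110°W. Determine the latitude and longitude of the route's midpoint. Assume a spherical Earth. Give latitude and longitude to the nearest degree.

From cos δ = sin φ₁ sin φ₂ + cos φ₁ cos φ₂ cos Δλ, the central angle is δ ≈ 2.060 rad (118.0°).
Interpolate at f = 1/2 with slerp weights a = sin((1−f)δ)/sin δ ≈ 0.971, b = sin(fδ)/sin δ ≈ 0.971.
p = a·p₁ + b·p₂ ≈ (-0.166, 0.515, 0.841); φ = arcsin(p_z) ≈ 57.25°, λ = atan2(p_y, p_x) ≈ 107.88°.

≈ 57°N, 108°E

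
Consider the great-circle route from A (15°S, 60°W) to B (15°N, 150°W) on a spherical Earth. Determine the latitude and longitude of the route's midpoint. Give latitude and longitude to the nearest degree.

≈ (0°N, 105°W)

Convert each endpoint to a unit vector on the sphere (x = cos φ cos λ, y = cos φ sin λ, z = sin φ).
The central angle between the endpoints is δ = arccos(p₁·p₂) ≈ 1.638 rad (93.8°).
Interpolate at f = 1/2 with slerp weights a = sin((1−f)δ)/sin δ ≈ 0.732, b = sin(fδ)/sin δ ≈ 0.732.
p = a·p₁ + b·p₂ ≈ (-0.259, -0.966, 0.000); φ = arcsin(p_z) ≈ 0.00°, λ = atan2(p_y, p_x) ≈ -105.00°.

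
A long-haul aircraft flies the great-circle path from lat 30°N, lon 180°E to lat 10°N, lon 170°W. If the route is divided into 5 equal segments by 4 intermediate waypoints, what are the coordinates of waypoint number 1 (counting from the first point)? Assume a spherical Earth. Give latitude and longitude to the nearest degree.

≈ lat 26°N, lon 178°W

From cos δ = sin φ₁ sin φ₂ + cos φ₁ cos φ₂ cos Δλ, the central angle is δ ≈ 0.385 rad (22.1°).
Interpolate at f = 1/5 with slerp weights a = sin((1−f)δ)/sin δ ≈ 0.807, b = sin(fδ)/sin δ ≈ 0.205.
p = a·p₁ + b·p₂ ≈ (-0.898, -0.035, 0.439); φ = arcsin(p_z) ≈ 26.05°, λ = atan2(p_y, p_x) ≈ -177.77°.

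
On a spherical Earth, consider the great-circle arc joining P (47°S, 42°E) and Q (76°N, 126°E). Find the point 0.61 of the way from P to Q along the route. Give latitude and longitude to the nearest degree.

≈ (32°N, 65°E)

Write both endpoints as unit vectors p₁, p₂ with components (cos φ cos λ, cos φ sin λ, sin φ).
The central angle between the endpoints is δ = arccos(p₁·p₂) ≈ 2.336 rad (133.8°).
Interpolate at f = 0.61 with slerp weights a = sin((1−f)δ)/sin δ ≈ 1.095, b = sin(fδ)/sin δ ≈ 1.371.
p = a·p₁ + b·p₂ ≈ (0.360, 0.768, 0.530); φ = arcsin(p_z) ≈ 31.98°, λ = atan2(p_y, p_x) ≈ 64.89°.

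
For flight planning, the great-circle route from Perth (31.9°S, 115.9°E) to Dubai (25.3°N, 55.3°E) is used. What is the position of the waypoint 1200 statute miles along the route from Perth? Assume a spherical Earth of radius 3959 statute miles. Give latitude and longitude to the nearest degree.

The haversine formula gives a central angle δ ≈ 1.419 rad (81.3°) between the endpoints. The total great-circle distance is δ·R ≈ 1.419 × 3959 ≈ 5619 mi, so the target fraction is f = 1200/5619 ≈ 0.214.
Interpolate at f ≈ 0.214 with slerp weights a = sin((1−f)δ)/sin δ ≈ 0.909, b = sin(fδ)/sin δ ≈ 0.302.
p = a·p₁ + b·p₂ ≈ (-0.182, 0.919, -0.351); φ = arcsin(p_z) ≈ -20.56°, λ = atan2(p_y, p_x) ≈ 101.19°.

≈ 21°S, 101°E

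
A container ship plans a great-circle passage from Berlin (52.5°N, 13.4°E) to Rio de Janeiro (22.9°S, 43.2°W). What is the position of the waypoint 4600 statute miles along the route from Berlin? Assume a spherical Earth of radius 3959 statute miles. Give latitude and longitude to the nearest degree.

Convert each endpoint to a unit vector on the sphere (x = cos φ cos λ, y = cos φ sin λ, z = sin φ).
The central angle between the endpoints is δ = arccos(p₁·p₂) ≈ 1.571 rad (90.0°). The total great-circle distance is δ·R ≈ 1.571 × 3959 ≈ 6219 mi, so the target fraction is f = 4600/6219 ≈ 0.740.
Interpolate at f ≈ 0.740 with slerp weights a = sin((1−f)δ)/sin δ ≈ 0.398, b = sin(fδ)/sin δ ≈ 0.918.
p = a·p₁ + b·p₂ ≈ (0.852, -0.523, -0.042); φ = arcsin(p_z) ≈ -2.38°, λ = atan2(p_y, p_x) ≈ -31.53°.

≈ (2°S, 32°W)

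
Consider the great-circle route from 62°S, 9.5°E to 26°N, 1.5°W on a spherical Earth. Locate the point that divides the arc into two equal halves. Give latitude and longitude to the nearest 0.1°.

Convert each endpoint to a unit vector on the sphere (x = cos φ cos λ, y = cos φ sin λ, z = sin φ).
The central angle between the endpoints is δ = arccos(p₁·p₂) ≈ 1.544 rad (88.4°).
Interpolate at f = 1/2 with slerp weights a = sin((1−f)δ)/sin δ ≈ 0.698, b = sin(fδ)/sin δ ≈ 0.698.
p = a·p₁ + b·p₂ ≈ (0.950, 0.038, -0.310); φ = arcsin(p_z) ≈ -18.07°, λ = atan2(p_y, p_x) ≈ 2.27°.

≈ 18.1°S, 2.3°E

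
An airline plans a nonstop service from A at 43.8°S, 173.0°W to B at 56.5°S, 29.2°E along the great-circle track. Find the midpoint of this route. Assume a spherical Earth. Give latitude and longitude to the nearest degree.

From cos δ = sin φ₁ sin φ₂ + cos φ₁ cos φ₂ cos Δλ, the central angle is δ ≈ 1.361 rad (78.0°).
Interpolate at f = 1/2 with slerp weights a = sin((1−f)δ)/sin δ ≈ 0.643, b = sin(fδ)/sin δ ≈ 0.643.
p = a·p₁ + b·p₂ ≈ (-0.151, 0.117, -0.982); φ = arcsin(p_z) ≈ -79.01°, λ = atan2(p_y, p_x) ≈ 142.30°.

≈ 79°S, 142°E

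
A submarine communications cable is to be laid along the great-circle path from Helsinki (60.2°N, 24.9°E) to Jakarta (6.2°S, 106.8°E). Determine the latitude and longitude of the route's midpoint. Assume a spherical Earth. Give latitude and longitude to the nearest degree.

≈ 33°N, 82°E

From cos δ = sin φ₁ sin φ₂ + cos φ₁ cos φ₂ cos Δλ, the central angle is δ ≈ 1.595 rad (91.4°).
Interpolate at f = 1/2 with slerp weights a = sin((1−f)δ)/sin δ ≈ 0.716, b = sin(fδ)/sin δ ≈ 0.716.
p = a·p₁ + b·p₂ ≈ (0.117, 0.831, 0.544); φ = arcsin(p_z) ≈ 32.94°, λ = atan2(p_y, p_x) ≈ 81.99°.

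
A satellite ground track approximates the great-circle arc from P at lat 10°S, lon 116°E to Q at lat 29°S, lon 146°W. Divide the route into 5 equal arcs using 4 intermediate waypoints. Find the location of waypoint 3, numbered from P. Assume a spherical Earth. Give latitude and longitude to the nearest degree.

≈ lat 30°S, lon 171°E

From cos δ = sin φ₁ sin φ₂ + cos φ₁ cos φ₂ cos Δλ, the central angle is δ ≈ 1.606 rad (92.0°).
Interpolate at f = 3/5 with slerp weights a = sin((1−f)δ)/sin δ ≈ 0.600, b = sin(fδ)/sin δ ≈ 0.822.
p = a·p₁ + b·p₂ ≈ (-0.855, 0.129, -0.503); φ = arcsin(p_z) ≈ -30.17°, λ = atan2(p_y, p_x) ≈ 171.43°.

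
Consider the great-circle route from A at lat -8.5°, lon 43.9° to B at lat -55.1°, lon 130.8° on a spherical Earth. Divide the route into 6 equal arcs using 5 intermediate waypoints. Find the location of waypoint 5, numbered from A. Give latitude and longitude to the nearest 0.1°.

Write both endpoints as unit vectors p₁, p₂ with components (cos φ cos λ, cos φ sin λ, sin φ).
The central angle between the endpoints is δ = arccos(p₁·p₂) ≈ 1.418 rad (81.3°).
Interpolate at f = 5/6 with slerp weights a = sin((1−f)δ)/sin δ ≈ 0.237, b = sin(fδ)/sin δ ≈ 0.936.
p = a·p₁ + b·p₂ ≈ (-0.181, 0.568, -0.803); φ = arcsin(p_z) ≈ -53.40°, λ = atan2(p_y, p_x) ≈ 107.69°.

≈ lat -53.4°, lon 107.7°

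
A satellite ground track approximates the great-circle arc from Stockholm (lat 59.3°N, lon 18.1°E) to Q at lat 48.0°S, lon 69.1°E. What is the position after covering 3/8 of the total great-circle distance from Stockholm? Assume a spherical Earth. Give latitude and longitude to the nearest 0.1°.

≈ lat 20.0°N, lon 42.8°E

Write both endpoints as unit vectors p₁, p₂ with components (cos φ cos λ, cos φ sin λ, sin φ).
The central angle between the endpoints is δ = arccos(p₁·p₂) ≈ 2.009 rad (115.1°).
Interpolate at f = 3/8 with slerp weights a = sin((1−f)δ)/sin δ ≈ 1.050, b = sin(fδ)/sin δ ≈ 0.755.
p = a·p₁ + b·p₂ ≈ (0.690, 0.639, 0.341); φ = arcsin(p_z) ≈ 19.96°, λ = atan2(p_y, p_x) ≈ 42.80°.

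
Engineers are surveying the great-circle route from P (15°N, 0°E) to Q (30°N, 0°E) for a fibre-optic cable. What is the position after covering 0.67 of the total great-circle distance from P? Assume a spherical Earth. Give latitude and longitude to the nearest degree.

≈ (25°N, 0°E)

Write both endpoints as unit vectors p₁, p₂ with components (cos φ cos λ, cos φ sin λ, sin φ).
The central angle between the endpoints is δ = arccos(p₁·p₂) ≈ 0.262 rad (15.0°).
Interpolate at f = 0.67 with slerp weights a = sin((1−f)δ)/sin δ ≈ 0.333, b = sin(fδ)/sin δ ≈ 0.674.
p = a·p₁ + b·p₂ ≈ (0.906, 0.000, 0.423); φ = arcsin(p_z) ≈ 25.05°, λ = atan2(p_y, p_x) ≈ 0.00°.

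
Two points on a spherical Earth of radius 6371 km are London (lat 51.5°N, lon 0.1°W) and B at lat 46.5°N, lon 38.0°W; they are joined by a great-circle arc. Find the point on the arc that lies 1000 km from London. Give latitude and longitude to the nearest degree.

Write both endpoints as unit vectors p₁, p₂ with components (cos φ cos λ, cos φ sin λ, sin φ).
The central angle between the endpoints is δ = arccos(p₁·p₂) ≈ 0.437 rad (25.1°). The total great-circle distance is δ·R ≈ 0.437 × 6371 ≈ 2787 km, so the target fraction is f = 1000/2787 ≈ 0.359.
Interpolate at f ≈ 0.359 with slerp weights a = sin((1−f)δ)/sin δ ≈ 0.653, b = sin(fδ)/sin δ ≈ 0.369.
p = a·p₁ + b·p₂ ≈ (0.607, -0.157, 0.779); φ = arcsin(p_z) ≈ 51.18°, λ = atan2(p_y, p_x) ≈ -14.51°.

≈ lat 51°N, lon 15°W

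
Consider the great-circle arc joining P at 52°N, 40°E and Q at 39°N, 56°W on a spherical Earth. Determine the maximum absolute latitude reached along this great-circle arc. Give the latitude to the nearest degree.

≈ 58°N

The great circle lies in the plane with unit normal n̂ = (p₁ × p₂)/|p₁ × p₂|.
Here n̂_z ≈ -0.532; the vertex latitude is φ_max = arccos|n̂_z| ≈ 57.9°.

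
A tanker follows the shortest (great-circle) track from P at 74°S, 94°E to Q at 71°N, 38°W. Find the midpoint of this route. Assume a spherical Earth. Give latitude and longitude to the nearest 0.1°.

≈ 3.6°S, 17.4°E

Convert each endpoint to a unit vector on the sphere (x = cos φ cos λ, y = cos φ sin λ, z = sin φ).
The central angle between the endpoints is δ = arccos(p₁·p₂) ≈ 2.892 rad (165.7°).
Interpolate at f = 1/2 with slerp weights a = sin((1−f)δ)/sin δ ≈ 4.012, b = sin(fδ)/sin δ ≈ 4.012.
p = a·p₁ + b·p₂ ≈ (0.952, 0.299, -0.063); φ = arcsin(p_z) ≈ -3.62°, λ = atan2(p_y, p_x) ≈ 17.43°.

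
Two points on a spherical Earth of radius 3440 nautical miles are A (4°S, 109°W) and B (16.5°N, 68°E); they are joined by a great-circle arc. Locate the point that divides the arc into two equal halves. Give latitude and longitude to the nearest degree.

The haversine formula gives a central angle δ ≈ 2.917 rad (167.2°) between the endpoints.
Interpolate at f = 1/2 with slerp weights a = sin((1−f)δ)/sin δ ≈ 4.471, b = sin(fδ)/sin δ ≈ 4.471.
p = a·p₁ + b·p₂ ≈ (0.154, -0.242, 0.958); φ = arcsin(p_z) ≈ 73.32°, λ = atan2(p_y, p_x) ≈ -57.60°.

≈ (73°N, 58°W)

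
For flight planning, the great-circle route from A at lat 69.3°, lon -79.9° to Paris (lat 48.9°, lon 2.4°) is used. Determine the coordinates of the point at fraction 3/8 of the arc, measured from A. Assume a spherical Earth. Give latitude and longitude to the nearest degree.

≈ lat 68°, lon -35°

Convert each endpoint to a unit vector on the sphere (x = cos φ cos λ, y = cos φ sin λ, z = sin φ).
The central angle between the endpoints is δ = arccos(p₁·p₂) ≈ 0.744 rad (42.6°).
Interpolate at f = 3/8 with slerp weights a = sin((1−f)δ)/sin δ ≈ 0.662, b = sin(fδ)/sin δ ≈ 0.407.
p = a·p₁ + b·p₂ ≈ (0.308, -0.219, 0.926); φ = arcsin(p_z) ≈ 67.78°, λ = atan2(p_y, p_x) ≈ -35.43°.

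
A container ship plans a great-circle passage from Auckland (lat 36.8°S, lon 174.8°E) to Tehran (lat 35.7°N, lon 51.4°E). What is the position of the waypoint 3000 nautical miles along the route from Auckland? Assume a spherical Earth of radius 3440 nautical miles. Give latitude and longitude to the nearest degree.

Convert each endpoint to a unit vector on the sphere (x = cos φ cos λ, y = cos φ sin λ, z = sin φ).
The central angle between the endpoints is δ = arccos(p₁·p₂) ≈ 2.357 rad (135.0°). The total great-circle distance is δ·R ≈ 2.357 × 3440 ≈ 8107 nmi, so the target fraction is f = 3000/8107 ≈ 0.370.
Interpolate at f ≈ 0.370 with slerp weights a = sin((1−f)δ)/sin δ ≈ 1.410, b = sin(fδ)/sin δ ≈ 1.083.
p = a·p₁ + b·p₂ ≈ (-0.575, 0.790, -0.212); φ = arcsin(p_z) ≈ -12.25°, λ = atan2(p_y, p_x) ≈ 126.06°.

≈ lat 12°S, lon 126°E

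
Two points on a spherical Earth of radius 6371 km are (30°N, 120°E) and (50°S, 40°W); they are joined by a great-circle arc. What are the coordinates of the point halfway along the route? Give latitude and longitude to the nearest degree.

Write both endpoints as unit vectors p₁, p₂ with components (cos φ cos λ, cos φ sin λ, sin φ).
The central angle between the endpoints is δ = arccos(p₁·p₂) ≈ 2.705 rad (155.0°).
Interpolate at f = 1/2 with slerp weights a = sin((1−f)δ)/sin δ ≈ 2.308, b = sin(fδ)/sin δ ≈ 2.308.
p = a·p₁ + b·p₂ ≈ (0.137, 0.777, -0.614); φ = arcsin(p_z) ≈ -37.88°, λ = atan2(p_y, p_x) ≈ 80.00°.

≈ (38°S, 80°E)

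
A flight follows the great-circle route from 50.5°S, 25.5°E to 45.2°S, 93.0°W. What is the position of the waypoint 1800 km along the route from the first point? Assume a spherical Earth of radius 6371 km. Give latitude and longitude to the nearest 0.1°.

≈ 61.0°S, 3.3°E

Convert each endpoint to a unit vector on the sphere (x = cos φ cos λ, y = cos φ sin λ, z = sin φ).
The central angle between the endpoints is δ = arccos(p₁·p₂) ≈ 1.231 rad (70.5°). The total great-circle distance is δ·R ≈ 1.231 × 6371 ≈ 7840 km, so the target fraction is f = 1800/7840 ≈ 0.230.
Interpolate at f ≈ 0.230 with slerp weights a = sin((1−f)δ)/sin δ ≈ 0.862, b = sin(fδ)/sin δ ≈ 0.296.
p = a·p₁ + b·p₂ ≈ (0.484, 0.028, -0.875); φ = arcsin(p_z) ≈ -61.01°, λ = atan2(p_y, p_x) ≈ 3.30°.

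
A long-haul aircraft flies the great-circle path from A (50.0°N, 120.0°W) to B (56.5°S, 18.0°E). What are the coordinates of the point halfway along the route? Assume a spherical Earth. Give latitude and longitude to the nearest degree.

From cos δ = sin φ₁ sin φ₂ + cos φ₁ cos φ₂ cos Δλ, the central angle is δ ≈ 2.696 rad (154.5°).
Interpolate at f = 1/2 with slerp weights a = sin((1−f)δ)/sin δ ≈ 2.264, b = sin(fδ)/sin δ ≈ 2.264.
p = a·p₁ + b·p₂ ≈ (0.461, -0.874, -0.154); φ = arcsin(p_z) ≈ -8.83°, λ = atan2(p_y, p_x) ≈ -62.21°.

≈ (9°S, 62°W)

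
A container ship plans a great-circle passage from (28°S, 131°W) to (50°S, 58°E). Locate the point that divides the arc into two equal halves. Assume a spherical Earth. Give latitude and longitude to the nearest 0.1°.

≈ (77.8°S, 153.1°W)

Write both endpoints as unit vectors p₁, p₂ with components (cos φ cos λ, cos φ sin λ, sin φ).
The central angle between the endpoints is δ = arccos(p₁·p₂) ≈ 1.773 rad (101.6°).
Interpolate at f = 1/2 with slerp weights a = sin((1−f)δ)/sin δ ≈ 0.791, b = sin(fδ)/sin δ ≈ 0.791.
p = a·p₁ + b·p₂ ≈ (-0.189, -0.096, -0.977); φ = arcsin(p_z) ≈ -77.78°, λ = atan2(p_y, p_x) ≈ -153.06°.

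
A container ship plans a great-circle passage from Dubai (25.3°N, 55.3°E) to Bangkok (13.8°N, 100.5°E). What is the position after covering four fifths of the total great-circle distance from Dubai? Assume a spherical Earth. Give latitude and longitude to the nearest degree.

≈ 17°N, 92°E

Convert each endpoint to a unit vector on the sphere (x = cos φ cos λ, y = cos φ sin λ, z = sin φ).
The central angle between the endpoints is δ = arccos(p₁·p₂) ≈ 0.766 rad (43.9°).
Interpolate at f = 4/5 with slerp weights a = sin((1−f)δ)/sin δ ≈ 0.220, b = sin(fδ)/sin δ ≈ 0.830.
p = a·p₁ + b·p₂ ≈ (-0.034, 0.956, 0.292); φ = arcsin(p_z) ≈ 16.98°, λ = atan2(p_y, p_x) ≈ 92.01°.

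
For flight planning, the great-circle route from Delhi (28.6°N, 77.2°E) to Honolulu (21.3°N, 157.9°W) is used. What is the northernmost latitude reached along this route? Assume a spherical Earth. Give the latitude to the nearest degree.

≈ 45°N

The great circle lies in the plane with unit normal n̂ = (p₁ × p₂)/|p₁ × p₂|.
Here n̂_z ≈ +0.702; the vertex latitude is φ_max = arccos|n̂_z| ≈ 45.4°.
Check via Clairaut: cos φ_max = |cos φ₁| · sin C = cos(28.6°)·sin(53.1°) ≈ 0.702, again giving ≈ 45.4°.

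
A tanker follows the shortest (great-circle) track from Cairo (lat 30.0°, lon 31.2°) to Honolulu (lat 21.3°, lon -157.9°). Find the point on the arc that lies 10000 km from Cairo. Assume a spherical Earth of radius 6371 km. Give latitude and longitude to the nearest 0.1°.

Write both endpoints as unit vectors p₁, p₂ with components (cos φ cos λ, cos φ sin λ, sin φ).
The central angle between the endpoints is δ = arccos(p₁·p₂) ≈ 2.233 rad (128.0°). The total great-circle distance is δ·R ≈ 2.233 × 6371 ≈ 14228 km, so the target fraction is f = 10000/14228 ≈ 0.703.
Interpolate at f ≈ 0.703 with slerp weights a = sin((1−f)δ)/sin δ ≈ 0.781, b = sin(fδ)/sin δ ≈ 1.268.
p = a·p₁ + b·p₂ ≈ (-0.516, -0.094, 0.851); φ = arcsin(p_z) ≈ 58.36°, λ = atan2(p_y, p_x) ≈ -169.67°.

≈ lat 58.4°, lon -169.7°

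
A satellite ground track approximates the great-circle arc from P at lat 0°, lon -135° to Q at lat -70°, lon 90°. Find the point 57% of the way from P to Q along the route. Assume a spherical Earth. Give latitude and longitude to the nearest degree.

Write both endpoints as unit vectors p₁, p₂ with components (cos φ cos λ, cos φ sin λ, sin φ).
The central angle between the endpoints is δ = arccos(p₁·p₂) ≈ 1.815 rad (104.0°).
Interpolate at f = 0.57 with slerp weights a = sin((1−f)δ)/sin δ ≈ 0.725, b = sin(fδ)/sin δ ≈ 0.886.
p = a·p₁ + b·p₂ ≈ (-0.513, -0.210, -0.833); φ = arcsin(p_z) ≈ -56.36°, λ = atan2(p_y, p_x) ≈ -157.75°.

≈ lat -56°, lon -158°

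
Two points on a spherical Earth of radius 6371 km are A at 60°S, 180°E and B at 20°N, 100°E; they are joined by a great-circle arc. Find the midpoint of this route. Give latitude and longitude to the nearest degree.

≈ 25°S, 126°E

The haversine formula gives a central angle δ ≈ 1.787 rad (102.4°) between the endpoints.
Interpolate at f = 1/2 with slerp weights a = sin((1−f)δ)/sin δ ≈ 0.798, b = sin(fδ)/sin δ ≈ 0.798.
p = a·p₁ + b·p₂ ≈ (-0.529, 0.738, -0.418); φ = arcsin(p_z) ≈ -24.71°, λ = atan2(p_y, p_x) ≈ 125.63°.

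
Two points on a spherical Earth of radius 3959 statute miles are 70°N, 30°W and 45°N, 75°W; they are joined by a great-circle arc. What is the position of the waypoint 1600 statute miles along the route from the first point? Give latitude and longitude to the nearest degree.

The haversine formula gives a central angle δ ≈ 0.582 rad (33.3°) between the endpoints. The total great-circle distance is δ·R ≈ 0.582 × 3959 ≈ 2303 mi, so the target fraction is f = 1600/2303 ≈ 0.695.
Interpolate at f ≈ 0.695 with slerp weights a = sin((1−f)δ)/sin δ ≈ 0.322, b = sin(fδ)/sin δ ≈ 0.716.
p = a·p₁ + b·p₂ ≈ (0.226, -0.544, 0.808); φ = arcsin(p_z) ≈ 53.92°, λ = atan2(p_y, p_x) ≈ -67.41°.

≈ 54°N, 67°W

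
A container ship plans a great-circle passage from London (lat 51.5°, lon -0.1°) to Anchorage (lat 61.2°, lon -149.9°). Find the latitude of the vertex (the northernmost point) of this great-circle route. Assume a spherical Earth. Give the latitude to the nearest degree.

≈ 80°

The great circle lies in the plane with unit normal n̂ = (p₁ × p₂)/|p₁ × p₂|.
Here n̂_z ≈ -0.167; the vertex latitude is φ_max = arccos|n̂_z| ≈ 80.4°.
Check via Clairaut: cos φ_max = |cos φ₁| · sin C = cos(51.5°)·sin(15.5°) ≈ 0.167, again giving ≈ 80.4°.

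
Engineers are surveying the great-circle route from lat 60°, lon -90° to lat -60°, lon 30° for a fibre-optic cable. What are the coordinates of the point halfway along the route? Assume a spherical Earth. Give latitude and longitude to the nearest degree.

Convert each endpoint to a unit vector on the sphere (x = cos φ cos λ, y = cos φ sin λ, z = sin φ).
The central angle between the endpoints is δ = arccos(p₁·p₂) ≈ 2.636 rad (151.0°).
Interpolate at f = 1/2 with slerp weights a = sin((1−f)δ)/sin δ ≈ 2.000, b = sin(fδ)/sin δ ≈ 2.000.
p = a·p₁ + b·p₂ ≈ (0.866, -0.500, 0.000); φ = arcsin(p_z) ≈ 0.00°, λ = atan2(p_y, p_x) ≈ -30.00°.

≈ lat 0°, lon -30°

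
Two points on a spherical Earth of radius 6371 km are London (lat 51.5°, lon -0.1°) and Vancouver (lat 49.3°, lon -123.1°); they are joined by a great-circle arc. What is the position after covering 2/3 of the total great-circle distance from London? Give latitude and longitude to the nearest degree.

Convert each endpoint to a unit vector on the sphere (x = cos φ cos λ, y = cos φ sin λ, z = sin φ).
The central angle between the endpoints is δ = arccos(p₁·p₂) ≈ 1.189 rad (68.1°).
Interpolate at f = 2/3 with slerp weights a = sin((1−f)δ)/sin δ ≈ 0.416, b = sin(fδ)/sin δ ≈ 0.768.
p = a·p₁ + b·p₂ ≈ (-0.014, -0.420, 0.908); φ = arcsin(p_z) ≈ 65.17°, λ = atan2(p_y, p_x) ≈ -91.96°.

≈ lat 65°, lon -92°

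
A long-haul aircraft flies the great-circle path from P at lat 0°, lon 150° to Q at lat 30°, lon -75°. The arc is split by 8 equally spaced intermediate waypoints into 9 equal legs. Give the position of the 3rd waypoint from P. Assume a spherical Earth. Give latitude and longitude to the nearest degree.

≈ lat 25°, lon -175°

Write both endpoints as unit vectors p₁, p₂ with components (cos φ cos λ, cos φ sin λ, sin φ).
The central angle between the endpoints is δ = arccos(p₁·p₂) ≈ 2.230 rad (127.8°).
Interpolate at f = 3/9 with slerp weights a = sin((1−f)δ)/sin δ ≈ 1.260, b = sin(fδ)/sin δ ≈ 0.856.
p = a·p₁ + b·p₂ ≈ (-0.900, -0.086, 0.428); φ = arcsin(p_z) ≈ 25.34°, λ = atan2(p_y, p_x) ≈ -174.55°.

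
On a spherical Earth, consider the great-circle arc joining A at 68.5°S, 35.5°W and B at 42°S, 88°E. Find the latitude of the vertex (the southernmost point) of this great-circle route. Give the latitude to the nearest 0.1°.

The great circle lies in the plane with unit normal n̂ = (p₁ × p₂)/|p₁ × p₂|.
Here n̂_z ≈ +0.258; the vertex latitude is φ_max = arccos|n̂_z| ≈ 75.1°.

≈ 75.1°S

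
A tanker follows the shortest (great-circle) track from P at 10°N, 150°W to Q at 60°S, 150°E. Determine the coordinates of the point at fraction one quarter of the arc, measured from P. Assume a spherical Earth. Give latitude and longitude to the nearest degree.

Convert each endpoint to a unit vector on the sphere (x = cos φ cos λ, y = cos φ sin λ, z = sin φ).
The central angle between the endpoints is δ = arccos(p₁·p₂) ≈ 1.475 rad (84.5°).
Interpolate at f = 1/4 with slerp weights a = sin((1−f)δ)/sin δ ≈ 0.898, b = sin(fδ)/sin δ ≈ 0.362.
p = a·p₁ + b·p₂ ≈ (-0.923, -0.352, -0.158); φ = arcsin(p_z) ≈ -9.07°, λ = atan2(p_y, p_x) ≈ -159.14°.

≈ 9°S, 159°W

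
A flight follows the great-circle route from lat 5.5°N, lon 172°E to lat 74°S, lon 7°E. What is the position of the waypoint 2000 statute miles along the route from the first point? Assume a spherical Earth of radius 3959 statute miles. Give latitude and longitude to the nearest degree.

The haversine formula gives a central angle δ ≈ 1.936 rad (110.9°) between the endpoints. The total great-circle distance is δ·R ≈ 1.936 × 3959 ≈ 7665 mi, so the target fraction is f = 2000/7665 ≈ 0.261.
Interpolate at f ≈ 0.261 with slerp weights a = sin((1−f)δ)/sin δ ≈ 1.060, b = sin(fδ)/sin δ ≈ 0.518.
p = a·p₁ + b·p₂ ≈ (-0.903, 0.164, -0.396); φ = arcsin(p_z) ≈ -23.36°, λ = atan2(p_y, p_x) ≈ 169.69°.

≈ lat 23°S, lon 170°E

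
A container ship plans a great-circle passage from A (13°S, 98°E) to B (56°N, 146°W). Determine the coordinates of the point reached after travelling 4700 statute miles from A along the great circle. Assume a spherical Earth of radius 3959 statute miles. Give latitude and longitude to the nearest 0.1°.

The haversine formula gives a central angle δ ≈ 2.010 rad (115.2°) between the endpoints. The total great-circle distance is δ·R ≈ 2.010 × 3959 ≈ 7958 mi, so the target fraction is f = 4700/7958 ≈ 0.591.
Interpolate at f ≈ 0.591 with slerp weights a = sin((1−f)δ)/sin δ ≈ 0.810, b = sin(fδ)/sin δ ≈ 1.025.
p = a·p₁ + b·p₂ ≈ (-0.585, 0.461, 0.667); φ = arcsin(p_z) ≈ 41.85°, λ = atan2(p_y, p_x) ≈ 141.74°.

≈ (41.9°N, 141.7°E)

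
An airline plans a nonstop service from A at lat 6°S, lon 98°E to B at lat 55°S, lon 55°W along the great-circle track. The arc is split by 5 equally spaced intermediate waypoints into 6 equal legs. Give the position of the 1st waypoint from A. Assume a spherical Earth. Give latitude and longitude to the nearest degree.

≈ lat 24°S, lon 92°E

Write both endpoints as unit vectors p₁, p₂ with components (cos φ cos λ, cos φ sin λ, sin φ).
The central angle between the endpoints is δ = arccos(p₁·p₂) ≈ 2.007 rad (115.0°).
Interpolate at f = 1/6 with slerp weights a = sin((1−f)δ)/sin δ ≈ 1.098, b = sin(fδ)/sin δ ≈ 0.362.
p = a·p₁ + b·p₂ ≈ (-0.033, 0.911, -0.411); φ = arcsin(p_z) ≈ -24.30°, λ = atan2(p_y, p_x) ≈ 92.06°.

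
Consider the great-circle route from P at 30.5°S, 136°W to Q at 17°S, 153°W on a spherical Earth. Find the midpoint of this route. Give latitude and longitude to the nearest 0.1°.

≈ 24.0°S, 144.9°W

Convert each endpoint to a unit vector on the sphere (x = cos φ cos λ, y = cos φ sin λ, z = sin φ).
The central angle between the endpoints is δ = arccos(p₁·p₂) ≈ 0.359 rad (20.6°).
Interpolate at f = 1/2 with slerp weights a = sin((1−f)δ)/sin δ ≈ 0.508, b = sin(fδ)/sin δ ≈ 0.508.
p = a·p₁ + b·p₂ ≈ (-0.748, -0.525, -0.406); φ = arcsin(p_z) ≈ -23.98°, λ = atan2(p_y, p_x) ≈ -144.95°.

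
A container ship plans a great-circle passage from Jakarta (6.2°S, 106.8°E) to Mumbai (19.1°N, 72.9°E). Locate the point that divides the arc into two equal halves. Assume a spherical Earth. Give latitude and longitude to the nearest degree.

≈ (7°N, 90°E)

Convert each endpoint to a unit vector on the sphere (x = cos φ cos λ, y = cos φ sin λ, z = sin φ).
The central angle between the endpoints is δ = arccos(p₁·p₂) ≈ 0.731 rad (41.9°).
Interpolate at f = 1/2 with slerp weights a = sin((1−f)δ)/sin δ ≈ 0.535, b = sin(fδ)/sin δ ≈ 0.535.
p = a·p₁ + b·p₂ ≈ (-0.005, 0.993, 0.117); φ = arcsin(p_z) ≈ 6.74°, λ = atan2(p_y, p_x) ≈ 90.29°.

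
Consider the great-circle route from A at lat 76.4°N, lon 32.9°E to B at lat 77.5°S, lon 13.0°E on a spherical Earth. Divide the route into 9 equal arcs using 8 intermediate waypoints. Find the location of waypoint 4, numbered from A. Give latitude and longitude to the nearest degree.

≈ lat 8°N, lon 24°E

The haversine formula gives a central angle δ ≈ 2.693 rad (154.3°) between the endpoints.
Interpolate at f = 4/9 with slerp weights a = sin((1−f)δ)/sin δ ≈ 2.299, b = sin(fδ)/sin δ ≈ 2.147.
p = a·p₁ + b·p₂ ≈ (0.907, 0.398, 0.139); φ = arcsin(p_z) ≈ 8.01°, λ = atan2(p_y, p_x) ≈ 23.71°.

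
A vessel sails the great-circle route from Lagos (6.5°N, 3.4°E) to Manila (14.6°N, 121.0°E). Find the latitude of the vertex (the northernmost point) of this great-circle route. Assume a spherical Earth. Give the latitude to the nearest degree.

≈ 20°N

The great circle lies in the plane with unit normal n̂ = (p₁ × p₂)/|p₁ × p₂|.
Here n̂_z ≈ +0.937; the vertex latitude is φ_max = arccos|n̂_z| ≈ 20.4°.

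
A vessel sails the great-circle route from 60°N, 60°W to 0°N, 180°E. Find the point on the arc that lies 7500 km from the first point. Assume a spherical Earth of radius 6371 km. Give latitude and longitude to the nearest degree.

≈ 33°N, 161°W

Convert each endpoint to a unit vector on the sphere (x = cos φ cos λ, y = cos φ sin λ, z = sin φ).
The central angle between the endpoints is δ = arccos(p₁·p₂) ≈ 1.823 rad (104.5°). The total great-circle distance is δ·R ≈ 1.823 × 6371 ≈ 11617 km, so the target fraction is f = 7500/11617 ≈ 0.646.
Interpolate at f ≈ 0.646 with slerp weights a = sin((1−f)δ)/sin δ ≈ 0.622, b = sin(fδ)/sin δ ≈ 0.954.
p = a·p₁ + b·p₂ ≈ (-0.798, -0.269, 0.539); φ = arcsin(p_z) ≈ 32.59°, λ = atan2(p_y, p_x) ≈ -161.36°.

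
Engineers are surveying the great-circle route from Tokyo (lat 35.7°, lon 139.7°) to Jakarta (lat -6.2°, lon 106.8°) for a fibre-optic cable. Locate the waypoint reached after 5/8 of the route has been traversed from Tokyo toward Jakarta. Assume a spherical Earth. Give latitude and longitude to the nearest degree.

Write both endpoints as unit vectors p₁, p₂ with components (cos φ cos λ, cos φ sin λ, sin φ).
The central angle between the endpoints is δ = arccos(p₁·p₂) ≈ 0.909 rad (52.1°).
Interpolate at f = 5/8 with slerp weights a = sin((1−f)δ)/sin δ ≈ 0.424, b = sin(fδ)/sin δ ≈ 0.682.
p = a·p₁ + b·p₂ ≈ (-0.458, 0.872, 0.174); φ = arcsin(p_z) ≈ 10.00°, λ = atan2(p_y, p_x) ≈ 117.74°.

≈ lat 10°, lon 118°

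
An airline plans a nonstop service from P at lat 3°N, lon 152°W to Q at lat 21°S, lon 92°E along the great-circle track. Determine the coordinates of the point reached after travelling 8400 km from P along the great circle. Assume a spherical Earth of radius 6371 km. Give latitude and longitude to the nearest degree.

From cos δ = sin φ₁ sin φ₂ + cos φ₁ cos φ₂ cos Δλ, the central angle is δ ≈ 2.012 rad (115.3°). The total great-circle distance is δ·R ≈ 2.012 × 6371 ≈ 12821 km, so the target fraction is f = 8400/12821 ≈ 0.655.
Interpolate at f ≈ 0.655 with slerp weights a = sin((1−f)δ)/sin δ ≈ 0.708, b = sin(fδ)/sin δ ≈ 1.071.
p = a·p₁ + b·p₂ ≈ (-0.659, 0.668, -0.347); φ = arcsin(p_z) ≈ -20.29°, λ = atan2(p_y, p_x) ≈ 134.61°.

≈ lat 20°S, lon 135°E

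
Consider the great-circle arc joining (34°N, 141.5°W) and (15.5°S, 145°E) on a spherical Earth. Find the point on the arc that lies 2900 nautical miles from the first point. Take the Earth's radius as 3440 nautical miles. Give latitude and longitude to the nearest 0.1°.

≈ (8.0°N, 174.2°E)

Convert each endpoint to a unit vector on the sphere (x = cos φ cos λ, y = cos φ sin λ, z = sin φ).
The central angle between the endpoints is δ = arccos(p₁·p₂) ≈ 1.493 rad (85.6°). The total great-circle distance is δ·R ≈ 1.493 × 3440 ≈ 5137 nmi, so the target fraction is f = 2900/5137 ≈ 0.565.
Interpolate at f ≈ 0.565 with slerp weights a = sin((1−f)δ)/sin δ ≈ 0.607, b = sin(fδ)/sin δ ≈ 0.749.
p = a·p₁ + b·p₂ ≈ (-0.985, 0.101, 0.139); φ = arcsin(p_z) ≈ 8.01°, λ = atan2(p_y, p_x) ≈ 174.17°.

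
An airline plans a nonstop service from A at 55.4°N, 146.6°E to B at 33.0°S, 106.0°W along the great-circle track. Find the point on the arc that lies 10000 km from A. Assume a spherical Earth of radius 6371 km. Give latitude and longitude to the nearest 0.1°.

Write both endpoints as unit vectors p₁, p₂ with components (cos φ cos λ, cos φ sin λ, sin φ).
The central angle between the endpoints is δ = arccos(p₁·p₂) ≈ 2.203 rad (126.2°). The total great-circle distance is δ·R ≈ 2.203 × 6371 ≈ 14034 km, so the target fraction is f = 10000/14034 ≈ 0.713.
Interpolate at f ≈ 0.713 with slerp weights a = sin((1−f)δ)/sin δ ≈ 0.733, b = sin(fδ)/sin δ ≈ 1.239.
p = a·p₁ + b·p₂ ≈ (-0.634, -0.770, -0.071); φ = arcsin(p_z) ≈ -4.09°, λ = atan2(p_y, p_x) ≈ -129.48°.

≈ 4.1°S, 129.5°W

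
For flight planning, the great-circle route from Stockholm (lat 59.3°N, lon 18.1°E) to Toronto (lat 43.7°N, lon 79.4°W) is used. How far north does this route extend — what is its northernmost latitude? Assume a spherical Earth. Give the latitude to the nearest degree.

The great circle lies in the plane with unit normal n̂ = (p₁ × p₂)/|p₁ × p₂|.
Here n̂_z ≈ -0.437; the vertex latitude is φ_max = arccos|n̂_z| ≈ 64.1°.

≈ 64°N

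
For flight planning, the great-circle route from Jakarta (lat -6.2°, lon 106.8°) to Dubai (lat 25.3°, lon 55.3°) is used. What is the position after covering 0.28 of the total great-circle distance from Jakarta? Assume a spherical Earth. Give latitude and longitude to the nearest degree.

Convert each endpoint to a unit vector on the sphere (x = cos φ cos λ, y = cos φ sin λ, z = sin φ).
The central angle between the endpoints is δ = arccos(p₁·p₂) ≈ 1.032 rad (59.1°).
Interpolate at f = 0.28 with slerp weights a = sin((1−f)δ)/sin δ ≈ 0.788, b = sin(fδ)/sin δ ≈ 0.332.
p = a·p₁ + b·p₂ ≈ (-0.056, 0.997, 0.057); φ = arcsin(p_z) ≈ 3.25°, λ = atan2(p_y, p_x) ≈ 93.19°.

≈ lat 3°, lon 93°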